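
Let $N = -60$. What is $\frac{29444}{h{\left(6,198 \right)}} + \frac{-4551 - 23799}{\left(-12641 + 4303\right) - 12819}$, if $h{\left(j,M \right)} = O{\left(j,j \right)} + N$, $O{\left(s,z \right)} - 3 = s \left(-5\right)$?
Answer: $- \frac{620480258}{1840659} \approx -337.1$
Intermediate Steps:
$O{\left(s,z \right)} = 3 - 5 s$ ($O{\left(s,z \right)} = 3 + s \left(-5\right) = 3 - 5 s$)
$h{\left(j,M \right)} = -57 - 5 j$ ($h{\left(j,M \right)} = \left(3 - 5 j\right) - 60 = -57 - 5 j$)
$\frac{29444}{h{\left(6,198 \right)}} + \frac{-4551 - 23799}{\left(-12641 + 4303\right) - 12819} = \frac{29444}{-57 - 30} + \frac{-4551 - 23799}{\left(-12641 + 4303\right) - 12819} = \frac{29444}{-57 - 30} + \frac{-4551 - 23799}{-8338 - 12819} = \frac{29444}{-87} - \frac{28350}{-21157} = 29444 \left(- \frac{1}{87}\right) - - \frac{28350}{21157} = - \frac{29444}{87} + \frac{28350}{21157} = - \frac{620480258}{1840659}$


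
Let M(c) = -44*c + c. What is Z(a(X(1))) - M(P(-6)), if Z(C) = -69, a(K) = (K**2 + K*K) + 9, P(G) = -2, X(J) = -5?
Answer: -155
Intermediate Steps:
a(K) = 9 + 2*K**2 (a(K) = (K**2 + K**2) + 9 = 2*K**2 + 9 = 9 + 2*K**2)
M(c) = -43*c
Z(a(X(1))) - M(P(-6)) = -69 - (-43)*(-2) = -69 - 1*86 = -69 - 86 = -155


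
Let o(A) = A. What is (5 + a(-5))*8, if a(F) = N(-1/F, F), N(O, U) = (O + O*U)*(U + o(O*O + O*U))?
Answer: 9768/125 ≈ 78.144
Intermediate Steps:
N(O, U) = (O + O*U)*(U + O**2 + O*U) (N(O, U) = (O + O*U)*(U + (O*O + O*U)) = (O + O*U)*(U + (O**2 + O*U)) = (O + O*U)*(U + O**2 + O*U))
a(F) = -(1/F + F**2 - (F - 1/F)/F)/F (a(F) = (-1/F)*(F + F**2 + (-1/F)*(-1/F + F) + (-1/F)*F*(-1/F + F)) = (-1/F)*(F + F**2 + (-1/F)*(F - 1/F) + (-1/F)*F*(F - 1/F)) = (-1/F)*(F + F**2 - (F - 1/F)/F + (1/F - F)) = (-1/F)*(1/F + F**2 - (F - 1/F)/F) = -(1/F + F**2 - (F - 1/F)/F)/F)
(5 + a(-5))*8 = (5 + (-1 + (-5)**2 - 1*(-5) - 1*(-5)**4)/(-5)**3)*8 = (5 - (-1 + 25 + 5 - 1*625)/125)*8 = (5 - (-1 + 25 + 5 - 625)/125)*8 = (5 - 1/125*(-596))*8 = (5 + 596/125)*8 = (1221/125)*8 = 9768/125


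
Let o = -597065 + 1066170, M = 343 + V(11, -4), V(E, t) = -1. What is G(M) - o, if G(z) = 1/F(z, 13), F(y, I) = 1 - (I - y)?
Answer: -154804649/330 ≈ -4.6911e+5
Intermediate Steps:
F(y, I) = 1 + y - I (F(y, I) = 1 + (y - I) = 1 + y - I)
M = 342 (M = 343 - 1 = 342)
G(z) = 1/(-12 + z) (G(z) = 1/(1 + z - 1*13) = 1/(1 + z - 13) = 1/(-12 + z))
o = 469105
G(M) - o = 1/(-12 + 342) - 1*469105 = 1/330 - 469105 = -154804649/330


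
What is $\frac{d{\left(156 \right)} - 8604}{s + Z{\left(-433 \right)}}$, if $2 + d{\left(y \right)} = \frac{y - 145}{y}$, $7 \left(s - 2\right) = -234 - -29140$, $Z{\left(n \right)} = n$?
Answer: $- \frac{9397675}{4038684} \approx -2.3269$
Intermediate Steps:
$s = \frac{28920}{7}$ ($s = 2 + \frac{-234 - -29140}{7} = 2 + \frac{-234 + 29140}{7} = 2 + \frac{1}{7} \cdot 28906 = 2 + \frac{28906}{7} = \frac{28920}{7} \approx 4131.4$)
$d{\left(y \right)} = -2 + \frac{-145 + y}{y}$ ($d{\left(y \right)} = -2 + \frac{y - 145}{y} = -2 + \frac{-145 + y}{y}$)
$\frac{d{\left(156 \right)} - 8604}{s + Z{\left(-433 \right)}} = \frac{\frac{-145 - 156}{156} - 8604}{\frac{28920}{7} - 433} = \frac{\frac{-145 - 156}{156} - 8604}{\frac{25889}{7}} = \left(\frac{1}{156} \left(-301\right) - 8604\right) \frac{7}{25889} = \left(- \frac{301}{156} - 8604\right) \frac{7}{25889} = \left(- \frac{1342525}{156}\right) \frac{7}{25889} = - \frac{9397675}{4038684}$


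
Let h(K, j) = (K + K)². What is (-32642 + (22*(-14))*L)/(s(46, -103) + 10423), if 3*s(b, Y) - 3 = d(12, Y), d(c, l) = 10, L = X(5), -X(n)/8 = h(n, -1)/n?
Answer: 24957/15641 ≈ 1.5956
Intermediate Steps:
h(K, j) = 4*K² (h(K, j) = (2*K)² = 4*K²)
X(n) = -32*n (X(n) = -8*4*n²/n = -32*n)
L = -160 (L = -32*5 = -160)
s(b, Y) = 13/3 (s(b, Y) = 1 + (⅓)*10 = 1 + 10/3 = 13/3)
(-32642 + (22*(-14))*L)/(s(46, -103) + 10423) = (-32642 + (22*(-14))*(-160))/(13/3 + 10423) = (-32642 - 308*(-160))/(31282/3) = (-32642 + 49280)*(3/31282) = 16638*(3/31282) = 24957/15641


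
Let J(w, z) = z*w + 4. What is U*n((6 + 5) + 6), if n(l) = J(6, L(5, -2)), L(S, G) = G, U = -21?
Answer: 168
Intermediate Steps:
J(w, z) = 4 + w*z (J(w, z) = w*z + 4 = 4 + w*z)
n(l) = -8 (n(l) = 4 + 6*(-2) = 4 - 12 = -8)
U*n((6 + 5) + 6) = -21*(-8) = 168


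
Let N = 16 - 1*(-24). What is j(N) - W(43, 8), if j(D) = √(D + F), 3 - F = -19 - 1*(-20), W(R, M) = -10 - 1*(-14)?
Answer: -4 + √42 ≈ 2.4807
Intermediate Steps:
W(R, M) = 4 (W(R, M) = -10 + 14 = 4)
F = 2 (F = 3 - (-19 - 1*(-20)) = 3 - (-19 + 20) = 3 - 1*1 = 3 - 1 = 2)
N = 40 (N = 16 + 24 = 40)
j(D) = √(2 + D) (j(D) = √(D + 2) = √(2 + D))
j(N) - W(43, 8) = √(2 + 40) - 1*4 = √42 - 4 = -4 + √42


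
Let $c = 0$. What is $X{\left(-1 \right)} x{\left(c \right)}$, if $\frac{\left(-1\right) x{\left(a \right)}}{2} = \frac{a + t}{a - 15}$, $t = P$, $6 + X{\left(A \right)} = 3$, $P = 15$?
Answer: $-6$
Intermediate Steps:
$X{\left(A \right)} = -3$ ($X{\left(A \right)} = -6 + 3 = -3$)
$t = 15$
$x{\left(a \right)} = - \frac{2 \left(15 + a\right)}{-15 + a}$ ($x{\left(a \right)} = - 2 \frac{a + 15}{a - 15} = - 2 \frac{15 + a}{-15 + a} = - \frac{2 \left(15 + a\right)}{-15 + a}$)
$X{\left(-1 \right)} x{\left(c \right)} = - 3 \frac{2 \left(-15 - 0\right)}{-15 + 0} = - 3 \frac{2 \left(-15 + 0\right)}{-15} = - 3 \cdot 2 \left(- \frac{1}{15}\right) \left(-15\right) = \left(-3\right) 2 = -6$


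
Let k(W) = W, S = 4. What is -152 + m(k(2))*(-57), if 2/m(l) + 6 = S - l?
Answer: -247/2 ≈ -123.50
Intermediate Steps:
m(l) = 2/(-2 - l) (m(l) = 2/(-6 + (4 - l)) = 2/(-2 - l))
-152 + m(k(2))*(-57) = -152 - 2/(2 + 2)*(-57) = -152 - 2/4*(-57) = -152 - 2*¼*(-57) = -152 - ½*(-57) = -152 + 57/2 = -247/2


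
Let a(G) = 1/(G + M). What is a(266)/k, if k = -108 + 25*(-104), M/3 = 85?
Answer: -1/1410868 ≈ -7.0878e-7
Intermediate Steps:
M = 255 (M = 3*85 = 255)
a(G) = 1/(255 + G) (a(G) = 1/(G + 255) = 1/(255 + G))
k = -2708 (k = -108 - 2600 = -2708)
a(266)/k = 1/((255 + 266)*(-2708)) = -1/2708/521 = (1/521)*(-1/2708) = -1/1410868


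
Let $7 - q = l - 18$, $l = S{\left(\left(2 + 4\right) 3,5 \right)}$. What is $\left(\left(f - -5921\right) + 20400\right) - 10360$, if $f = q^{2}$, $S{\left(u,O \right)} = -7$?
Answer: $16985$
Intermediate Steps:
$l = -7$
$q = 32$ ($q = 7 - \left(-7 - 18\right) = 7 - -25 = 7 + 25 = 32$)
$f = 1024$ ($f = 32^{2} = 1024$)
$\left(\left(f - -5921\right) + 20400\right) - 10360 = \left(\left(1024 - -5921\right) + 20400\right) - 10360 = \left(\left(1024 + 5921\right) + 20400\right) - 10360 = \left(6945 + 20400\right) - 10360 = 27345 - 10360 = 16985$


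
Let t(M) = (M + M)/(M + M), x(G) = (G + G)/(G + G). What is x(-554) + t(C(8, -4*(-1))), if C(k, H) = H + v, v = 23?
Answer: 2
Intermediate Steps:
x(G) = 1 (x(G) = (2*G)/((2*G)) = (2*G)*(1/(2*G)) = 1)
C(k, H) = 23 + H (C(k, H) = H + 23 = 23 + H)
t(M) = 1 (t(M) = (2*M)/((2*M)) = (2*M)*(1/(2*M)) = 1)
x(-554) + t(C(8, -4*(-1))) = 1 + 1 = 2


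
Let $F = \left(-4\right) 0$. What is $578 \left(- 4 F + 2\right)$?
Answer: $1156$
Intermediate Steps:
$F = 0$
$578 \left(- 4 F + 2\right) = 578 \left(\left(-4\right) 0 + 2\right) = 578 \left(0 + 2\right) = 578 \cdot 2 = 1156$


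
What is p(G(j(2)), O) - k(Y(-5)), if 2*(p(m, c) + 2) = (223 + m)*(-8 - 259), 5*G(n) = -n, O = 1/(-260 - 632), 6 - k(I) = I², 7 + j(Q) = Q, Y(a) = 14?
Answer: -29716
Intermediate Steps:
j(Q) = -7 + Q
k(I) = 6 - I²
O = -1/892 (O = 1/(-892) = -1/892 ≈ -0.0011211)
G(n) = -n/5 (G(n) = (-n)/5 = -n/5)
p(m, c) = -59545/2 - 267*m/2 (p(m, c) = -2 + ((223 + m)*(-8 - 259))/2 = -2 + ((223 + m)*(-267))/2 = -2 + (-59541 - 267*m)/2 = -2 + (-59541/2 - 267*m/2) = -59545/2 - 267*m/2)
p(G(j(2)), O) - k(Y(-5)) = (-59545/2 - (-267)*(-7 + 2)/10) - (6 - 1*14²) = (-59545/2 - (-267)*(-5)/10) - (6 - 1*196) = (-59545/2 - 267/2*1) - (6 - 196) = (-59545/2 - 267/2) - 1*(-190) = -29906 + 190 = -29716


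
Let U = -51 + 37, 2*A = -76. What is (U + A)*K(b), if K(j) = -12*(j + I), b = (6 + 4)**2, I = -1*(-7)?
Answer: 66768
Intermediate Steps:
A = -38 (A = (1/2)*(-76) = -38)
I = 7
U = -14
b = 100 (b = 10**2 = 100)
K(j) = -84 - 12*j (K(j) = -12*(j + 7) = -12*(7 + j) = -84 - 12*j)
(U + A)*K(b) = (-14 - 38)*(-84 - 12*100) = -52*(-84 - 1200) = -52*(-1284) = 66768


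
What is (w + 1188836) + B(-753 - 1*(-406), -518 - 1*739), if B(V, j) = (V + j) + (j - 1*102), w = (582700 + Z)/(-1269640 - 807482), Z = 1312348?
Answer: 1231600501229/1038561 ≈ 1.1859e+6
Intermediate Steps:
w = -947524/1038561 (w = (582700 + 1312348)/(-1269640 - 807482) = 1895048/(-2077122) = 1895048*(-1/2077122) = -947524/1038561 ≈ -0.91234)
B(V, j) = -102 + V + 2*j (B(V, j) = (V + j) + (j - 102) = (V + j) + (-102 + j) = -102 + V + 2*j)
(w + 1188836) + B(-753 - 1*(-406), -518 - 1*739) = (-947524/1038561 + 1188836) + (-102 + (-753 - 1*(-406)) + 2*(-518 - 1*739)) = 1234677757472/1038561 + (-102 + (-753 + 406) + 2*(-518 - 739)) = 1234677757472/1038561 + (-102 - 347 + 2*(-1257)) = 1234677757472/1038561 + (-102 - 347 - 2514) = 1234677757472/1038561 - 2963 = 1231600501229/1038561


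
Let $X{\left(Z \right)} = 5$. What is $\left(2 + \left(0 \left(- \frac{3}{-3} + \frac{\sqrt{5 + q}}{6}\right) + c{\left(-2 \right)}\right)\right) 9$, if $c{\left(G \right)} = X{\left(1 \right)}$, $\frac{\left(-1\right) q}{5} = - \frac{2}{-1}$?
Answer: $63$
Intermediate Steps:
$q = -10$ ($q = - 5 \left(- \frac{2}{-1}\right) = - 5 \left(\left(-2\right) \left(-1\right)\right) = \left(-5\right) 2 = -10$)
$c{\left(G \right)} = 5$
$\left(2 + \left(0 \left(- \frac{3}{-3} + \frac{\sqrt{5 + q}}{6}\right) + c{\left(-2 \right)}\right)\right) 9 = \left(2 + \left(0 \left(- \frac{3}{-3} + \frac{\sqrt{5 - 10}}{6}\right) + 5\right)\right) 9 = \left(2 + \left(0 \left(\left(-3\right) \left(- \frac{1}{3}\right) + \sqrt{-5} \cdot \frac{1}{6}\right) + 5\right)\right) 9 = \left(2 + \left(0 \left(1 + i \sqrt{5} \cdot \frac{1}{6}\right) + 5\right)\right) 9 = \left(2 + \left(0 \left(1 + \frac{i \sqrt{5}}{6}\right) + 5\right)\right) 9 = \left(2 + \left(0 + 5\right)\right) 9 = \left(2 + 5\right) 9 = 7 \cdot 9 = 63$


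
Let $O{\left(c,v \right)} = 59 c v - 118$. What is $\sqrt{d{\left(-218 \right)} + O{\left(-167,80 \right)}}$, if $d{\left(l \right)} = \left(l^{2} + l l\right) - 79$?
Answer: $i \sqrt{693389} \approx 832.7 i$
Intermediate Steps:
$O{\left(c,v \right)} = -118 + 59 c v$ ($O{\left(c,v \right)} = 59 c v - 118 = -118 + 59 c v$)
$d{\left(l \right)} = -79 + 2 l^{2}$ ($d{\left(l \right)} = \left(l^{2} + l^{2}\right) - 79 = 2 l^{2} - 79 = -79 + 2 l^{2}$)
$\sqrt{d{\left(-218 \right)} + O{\left(-167,80 \right)}} = \sqrt{\left(-79 + 2 \left(-218\right)^{2}\right) + \left(-118 + 59 \left(-167\right) 80\right)} = \sqrt{\left(-79 + 2 \cdot 47524\right) - 788358} = \sqrt{\left(-79 + 95048\right) - 788358} = \sqrt{94969 - 788358} = \sqrt{-693389} = i \sqrt{693389}$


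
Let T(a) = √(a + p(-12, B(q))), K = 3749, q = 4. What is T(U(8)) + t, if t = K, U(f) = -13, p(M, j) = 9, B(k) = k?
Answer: 3749 + 2*I ≈ 3749.0 + 2.0*I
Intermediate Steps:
T(a) = √(9 + a) (T(a) = √(a + 9) = √(9 + a))
t = 3749
T(U(8)) + t = √(9 - 13) + 3749 = √(-4) + 3749 = 2*I + 3749 = 3749 + 2*I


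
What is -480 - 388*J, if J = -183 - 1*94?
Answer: 106996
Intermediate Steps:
J = -277 (J = -183 - 94 = -277)
-480 - 388*J = -480 - 388*(-277) = -480 + 107476 = 106996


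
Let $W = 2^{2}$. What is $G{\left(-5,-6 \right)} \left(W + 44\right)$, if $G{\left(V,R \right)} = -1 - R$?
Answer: $240$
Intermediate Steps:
$W = 4$
$G{\left(-5,-6 \right)} \left(W + 44\right) = \left(-1 - -6\right) \left(4 + 44\right) = \left(-1 + 6\right) 48 = 5 \cdot 48 = 240$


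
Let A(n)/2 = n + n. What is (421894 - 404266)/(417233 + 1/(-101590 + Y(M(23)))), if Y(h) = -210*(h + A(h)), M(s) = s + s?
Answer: 2642260920/62539054369 ≈ 0.042250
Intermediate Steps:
M(s) = 2*s
A(n) = 4*n (A(n) = 2*(n + n) = 2*(2*n) = 4*n)
Y(h) = -1050*h (Y(h) = -210*(h + 4*h) = -1050*h)
(421894 - 404266)/(417233 + 1/(-101590 + Y(M(23)))) = (421894 - 404266)/(417233 + 1/(-101590 - 2100*23)) = 17628/(417233 + 1/(-101590 - 1050*46)) = 17628/(417233 + 1/(-101590 - 48300)) = 17628/(417233 + 1/(-149890)) = 17628/(417233 - 1/149890) = 17628/(62539054369/149890) = 17628*(149890/62539054369) = 2642260920/62539054369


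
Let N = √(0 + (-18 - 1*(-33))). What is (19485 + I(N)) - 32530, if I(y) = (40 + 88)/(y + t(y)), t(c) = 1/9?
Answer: -7918891/607 + 5184*√15/607 ≈ -13013.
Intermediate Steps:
N = √15 (N = √(0 + (-18 + 33)) = √(0 + 15) = √15 ≈ 3.8730)
t(c) = ⅑
I(y) = 128/(⅑ + y) (I(y) = (40 + 88)/(y + ⅑) = 128/(⅑ + y))
(19485 + I(N)) - 32530 = (19485 + 1152/(1 + 9*√15)) - 32530 = -13045 + 1152/(1 + 9*√15)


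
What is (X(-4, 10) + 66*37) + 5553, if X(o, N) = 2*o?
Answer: 7987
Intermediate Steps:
(X(-4, 10) + 66*37) + 5553 = (2*(-4) + 66*37) + 5553 = (-8 + 2442) + 5553 = 2434 + 5553 = 7987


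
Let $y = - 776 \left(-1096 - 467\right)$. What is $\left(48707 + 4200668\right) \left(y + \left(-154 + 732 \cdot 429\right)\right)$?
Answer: $6487784273750$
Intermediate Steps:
$y = 1212888$ ($y = \left(-776\right) \left(-1563\right) = 1212888$)
$\left(48707 + 4200668\right) \left(y + \left(-154 + 732 \cdot 429\right)\right) = \left(48707 + 4200668\right) \left(1212888 + \left(-154 + 732 \cdot 429\right)\right) = 4249375 \left(1212888 + \left(-154 + 314028\right)\right) = 4249375 \left(1212888 + 313874\right) = 4249375 \cdot 1526762 = 6487784273750$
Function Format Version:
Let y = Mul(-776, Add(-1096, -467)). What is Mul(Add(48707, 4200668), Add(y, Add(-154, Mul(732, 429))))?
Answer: 6487784273750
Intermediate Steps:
y = 1212888 (y = Mul(-776, -1563) = 1212888)
Mul(Add(48707, 4200668), Add(y, Add(-154, Mul(732, 429)))) = Mul(Add(48707, 4200668), Add(1212888, Add(-154, Mul(732, 429)))) = Mul(4249375, Add(1212888, Add(-154, 314028))) = Mul(4249375, Add(1212888, 313874)) = Mul(4249375, 1526762) = 6487784273750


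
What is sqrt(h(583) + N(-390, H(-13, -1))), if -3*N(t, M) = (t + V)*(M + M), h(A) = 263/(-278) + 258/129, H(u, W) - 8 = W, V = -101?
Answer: sqrt(1594483734)/834 ≈ 47.879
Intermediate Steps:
H(u, W) = 8 + W
h(A) = 293/278 (h(A) = 263*(-1/278) + 258*(1/129) = -263/278 + 2 = 293/278)
N(t, M) = -2*M*(-101 + t)/3 (N(t, M) = -(t - 101)*(M + M)/3 = -(-101 + t)*2*M/3 = -2*M*(-101 + t)/3)
sqrt(h(583) + N(-390, H(-13, -1))) = sqrt(293/278 + 2*(8 - 1)*(101 - 1*(-390))/3) = sqrt(293/278 + (2/3)*7*(101 + 390)) = sqrt(293/278 + (2/3)*7*491) = sqrt(293/278 + 6874/3) = sqrt(1911851/834) = sqrt(1594483734)/834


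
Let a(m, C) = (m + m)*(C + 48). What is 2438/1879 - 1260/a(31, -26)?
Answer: 239473/640739 ≈ 0.37374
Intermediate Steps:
a(m, C) = 2*m*(48 + C) (a(m, C) = (2*m)*(48 + C) = 2*m*(48 + C))
2438/1879 - 1260/a(31, -26) = 2438/1879 - 1260*1/(62*(48 - 26)) = 2438*(1/1879) - 1260/(2*31*22) = 2438/1879 - 1260/1364 = 2438/1879 - 1260*1/1364 = 2438/1879 - 315/341 = 239473/640739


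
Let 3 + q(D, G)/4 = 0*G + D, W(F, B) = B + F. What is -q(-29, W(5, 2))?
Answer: 128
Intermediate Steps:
q(D, G) = -12 + 4*D (q(D, G) = -12 + 4*(0*G + D) = -12 + 4*(0 + D) = -12 + 4*D)
-q(-29, W(5, 2)) = -(-12 + 4*(-29)) = -(-12 - 116) = -1*(-128) = 128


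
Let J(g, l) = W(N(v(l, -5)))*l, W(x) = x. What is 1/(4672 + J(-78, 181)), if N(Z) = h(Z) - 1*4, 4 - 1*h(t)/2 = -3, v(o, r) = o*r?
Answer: 1/6482 ≈ 0.00015427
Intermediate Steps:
h(t) = 14 (h(t) = 8 - 2*(-3) = 8 + 6 = 14)
N(Z) = 10 (N(Z) = 14 - 1*4 = 14 - 4 = 10)
J(g, l) = 10*l
1/(4672 + J(-78, 181)) = 1/(4672 + 10*181) = 1/(4672 + 1810) = 1/6482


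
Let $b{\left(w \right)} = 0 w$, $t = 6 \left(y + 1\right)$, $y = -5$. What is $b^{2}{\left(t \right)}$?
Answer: $0$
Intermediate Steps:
$t = -24$ ($t = 6 \left(-5 + 1\right) = 6 \left(-4\right) = -24$)
$b{\left(w \right)} = 0$
$b^{2}{\left(t \right)} = 0^{2} = 0$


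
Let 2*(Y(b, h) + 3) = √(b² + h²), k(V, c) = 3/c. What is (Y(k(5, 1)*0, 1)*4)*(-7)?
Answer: 70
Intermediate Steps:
Y(b, h) = -3 + √(b² + h²)/2
(Y(k(5, 1)*0, 1)*4)*(-7) = ((-3 + √(((3/1)*0)² + 1²)/2)*4)*(-7) = ((-3 + √(((3*1)*0)² + 1)/2)*4)*(-7) = ((-3 + √((3*0)² + 1)/2)*4)*(-7) = ((-3 + √(0² + 1)/2)*4)*(-7) = ((-3 + √(0 + 1)/2)*4)*(-7) = ((-3 + √1/2)*4)*(-7) = ((-3 + (½)*1)*4)*(-7) = ((-3 + ½)*4)*(-7) = -5/2*4*(-7) = -10*(-7) = 70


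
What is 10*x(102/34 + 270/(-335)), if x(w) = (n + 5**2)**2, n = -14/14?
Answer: 5760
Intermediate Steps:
n = -1 (n = -14*1/14 = -1)
x(w) = 576 (x(w) = (-1 + 5**2)**2 = (-1 + 25)**2 = 24**2 = 576)
10*x(102/34 + 270/(-335)) = 10*576 = 5760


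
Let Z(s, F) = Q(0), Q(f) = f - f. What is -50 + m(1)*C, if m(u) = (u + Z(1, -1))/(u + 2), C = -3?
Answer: -51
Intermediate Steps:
Q(f) = 0
Z(s, F) = 0
m(u) = u/(2 + u) (m(u) = (u + 0)/(u + 2) = u/(2 + u))
-50 + m(1)*C = -50 + (1/(2 + 1))*(-3) = -50 + (1/3)*(-3) = -50 + (1*(⅓))*(-3) = -50 + (⅓)*(-3) = -50 - 1 = -51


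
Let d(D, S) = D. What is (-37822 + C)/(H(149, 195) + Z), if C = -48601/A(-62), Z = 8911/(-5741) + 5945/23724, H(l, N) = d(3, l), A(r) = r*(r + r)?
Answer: -9902524348536327/444604983626 ≈ -22273.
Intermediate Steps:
A(r) = 2*r² (A(r) = r*(2*r) = 2*r²)
H(l, N) = 3
Z = -177274319/136199484 (Z = 8911*(-1/5741) + 5945*(1/23724) = -8911/5741 + 5945/23724 = -177274319/136199484 ≈ -1.3016)
C = -48601/7688 (C = -48601/(2*(-62)²) = -48601/(2*3844) = -48601/7688 ≈ -6.3217)
(-37822 + C)/(H(149, 195) + Z) = (-37822 - 48601/7688)/(3 - 177274319/136199484) = -290824137/(7688*231324133/136199484) = -290824137/7688*136199484/231324133 = -9902524348536327/444604983626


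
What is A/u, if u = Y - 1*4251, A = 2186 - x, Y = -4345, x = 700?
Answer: -743/4298 ≈ -0.17287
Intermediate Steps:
A = 1486 (A = 2186 - 1*700 = 2186 - 700 = 1486)
u = -8596 (u = -4345 - 1*4251 = -4345 - 4251 = -8596)
A/u = 1486/(-8596) = 1486*(-1/8596) = -743/4298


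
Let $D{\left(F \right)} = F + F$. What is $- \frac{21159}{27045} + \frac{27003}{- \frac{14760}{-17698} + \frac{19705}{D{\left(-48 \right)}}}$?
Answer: $- \frac{2773617699295}{20874060013} \approx -132.87$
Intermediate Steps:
$D{\left(F \right)} = 2 F$
$- \frac{21159}{27045} + \frac{27003}{- \frac{14760}{-17698} + \frac{19705}{D{\left(-48 \right)}}} = - \frac{21159}{27045} + \frac{27003}{- \frac{14760}{-17698} + \frac{19705}{2 \left(-48\right)}} = \left(-21159\right) \frac{1}{27045} + \frac{27003}{\left(-14760\right) \left(- \frac{1}{17698}\right) + \frac{19705}{-96}} = - \frac{2351}{3005} + \frac{27003}{\frac{7380}{8849} + 19705 \left(- \frac{1}{96}\right)} = - \frac{2351}{3005} + \frac{27003}{\frac{7380}{8849} - \frac{19705}{96}} = - \frac{2351}{3005} + \frac{27003}{- \frac{173661065}{849504}} = - \frac{2351}{3005} + 27003 \left(- \frac{849504}{173661065}\right) = - \frac{2351}{3005} - \frac{22939156512}{173661065} = - \frac{2773617699295}{20874060013}$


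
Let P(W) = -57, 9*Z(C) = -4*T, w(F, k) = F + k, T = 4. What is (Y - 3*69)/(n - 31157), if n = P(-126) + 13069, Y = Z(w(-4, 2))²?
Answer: 869/77355 ≈ 0.011234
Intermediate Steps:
Z(C) = -16/9 (Z(C) = (-4*4)/9 = (⅑)*(-16) = -16/9)
Y = 256/81 (Y = (-16/9)² = 256/81 ≈ 3.1605)
n = 13012 (n = -57 + 13069 = 13012)
(Y - 3*69)/(n - 31157) = (256/81 - 3*69)/(13012 - 31157) = (256/81 - 207)/(-18145) = -16511/81*(-1/18145) = 869/77355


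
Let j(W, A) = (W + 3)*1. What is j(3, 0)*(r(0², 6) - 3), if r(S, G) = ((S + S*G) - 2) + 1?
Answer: -24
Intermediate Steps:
j(W, A) = 3 + W (j(W, A) = (3 + W)*1 = 3 + W)
r(S, G) = -1 + S + G*S (r(S, G) = ((S + G*S) - 2) + 1 = (-2 + S + G*S) + 1 = -1 + S + G*S)
j(3, 0)*(r(0², 6) - 3) = (3 + 3)*((-1 + 0² + 6*0²) - 3) = 6*((-1 + 0 + 6*0) - 3) = 6*((-1 + 0 + 0) - 3) = 6*(-1 - 3) = 6*(-4) = -24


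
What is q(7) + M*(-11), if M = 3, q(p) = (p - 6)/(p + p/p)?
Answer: -263/8 ≈ -32.875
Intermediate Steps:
q(p) = (-6 + p)/(1 + p) (q(p) = (-6 + p)/(p + 1) = (-6 + p)/(1 + p))
q(7) + M*(-11) = (-6 + 7)/(1 + 7) + 3*(-11) = 1/8 - 33 = -263/8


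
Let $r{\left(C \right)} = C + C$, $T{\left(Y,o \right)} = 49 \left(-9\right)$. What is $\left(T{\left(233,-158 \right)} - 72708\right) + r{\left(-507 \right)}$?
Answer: $-74163$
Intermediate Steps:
$T{\left(Y,o \right)} = -441$
$r{\left(C \right)} = 2 C$
$\left(T{\left(233,-158 \right)} - 72708\right) + r{\left(-507 \right)} = \left(-441 - 72708\right) + 2 \left(-507\right) = -73149 - 1014 = -74163$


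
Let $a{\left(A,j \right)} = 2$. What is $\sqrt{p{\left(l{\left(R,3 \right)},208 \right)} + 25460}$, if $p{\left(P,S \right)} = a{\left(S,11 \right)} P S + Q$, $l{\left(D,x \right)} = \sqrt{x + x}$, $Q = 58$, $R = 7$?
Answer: $\sqrt{25518 + 416 \sqrt{6}} \approx 162.9$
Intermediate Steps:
$l{\left(D,x \right)} = \sqrt{2} \sqrt{x}$ ($l{\left(D,x \right)} = \sqrt{2 x} = \sqrt{2} \sqrt{x}$)
$p{\left(P,S \right)} = 58 + 2 P S$ ($p{\left(P,S \right)} = 2 P S + 58 = 58 + 2 P S$)
$\sqrt{p{\left(l{\left(R,3 \right)},208 \right)} + 25460} = \sqrt{\left(58 + 2 \sqrt{2} \sqrt{3} \cdot 208\right) + 25460} = \sqrt{\left(58 + 2 \sqrt{6} \cdot 208\right) + 25460} = \sqrt{\left(58 + 416 \sqrt{6}\right) + 25460} = \sqrt{25518 + 416 \sqrt{6}}$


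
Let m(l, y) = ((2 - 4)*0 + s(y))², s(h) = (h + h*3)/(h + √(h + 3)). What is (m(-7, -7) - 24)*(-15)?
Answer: 482040/2809 - 329280*I/2809 ≈ 171.61 - 117.22*I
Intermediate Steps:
s(h) = 4*h/(h + √(3 + h)) (s(h) = (h + 3*h)/(h + √(3 + h)) = (4*h)/(h + √(3 + h)) = 4*h/(h + √(3 + h)))
m(l, y) = 16*y²/(y + √(3 + y))² (m(l, y) = ((2 - 4)*0 + 4*y/(y + √(3 + y)))² = (-2*0 + 4*y/(y + √(3 + y)))² = (0 + 4*y/(y + √(3 + y)))² = (4*y/(y + √(3 + y)))² = 16*y²/(y + √(3 + y))²)
(m(-7, -7) - 24)*(-15) = (16*(-7)²/(-7 + √(3 - 7))² - 24)*(-15) = (16*49/(-7 + √(-4))² - 24)*(-15) = (16*49/(-7 + 2*I)² - 24)*(-15) = (784/(-7 + 2*I)² - 24)*(-15) = (-24 + 784/(-7 + 2*I)²)*(-15) = 360 - 11760/(-7 + 2*I)²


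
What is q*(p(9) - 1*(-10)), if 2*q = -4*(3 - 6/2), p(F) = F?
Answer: 0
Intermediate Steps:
q = 0 (q = (-4*(3 - 6/2))/2 = (-4*(3 - 6*½))/2 = (-4*(3 - 3))/2 = (-4*0)/2 = (½)*0 = 0)
q*(p(9) - 1*(-10)) = 0*(9 - 1*(-10)) = 0*(9 + 10) = 0*19 = 0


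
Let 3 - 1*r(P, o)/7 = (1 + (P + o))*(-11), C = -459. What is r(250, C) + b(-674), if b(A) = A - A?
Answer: -15995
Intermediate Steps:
b(A) = 0
r(P, o) = 98 + 77*P + 77*o (r(P, o) = 21 - 7*(1 + (P + o))*(-11) = 21 - 7*(1 + P + o)*(-11) = 21 - 7*(-11 - 11*P - 11*o) = 21 + (77 + 77*P + 77*o) = 98 + 77*P + 77*o)
r(250, C) + b(-674) = (98 + 77*250 + 77*(-459)) + 0 = (98 + 19250 - 35343) + 0 = -15995 + 0 = -15995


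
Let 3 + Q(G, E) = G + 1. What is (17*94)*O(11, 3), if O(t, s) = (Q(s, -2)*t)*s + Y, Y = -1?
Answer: 51136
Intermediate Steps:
Q(G, E) = -2 + G (Q(G, E) = -3 + (G + 1) = -3 + (1 + G) = -2 + G)
O(t, s) = -1 + s*t*(-2 + s) (O(t, s) = ((-2 + s)*t)*s - 1 = (t*(-2 + s))*s - 1 = s*t*(-2 + s) - 1 = -1 + s*t*(-2 + s))
(17*94)*O(11, 3) = (17*94)*(-1 + 3*11*(-2 + 3)) = 1598*(-1 + 3*11*1) = 1598*(-1 + 33) = 1598*32 = 51136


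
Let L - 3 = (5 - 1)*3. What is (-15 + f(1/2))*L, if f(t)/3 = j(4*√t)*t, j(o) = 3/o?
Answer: -225 + 135*√2/8 ≈ -201.14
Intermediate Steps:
L = 15 (L = 3 + (5 - 1)*3 = 3 + 4*3 = 3 + 12 = 15)
f(t) = 9*√t/4 (f(t) = 3*((3/((4*√t)))*t) = 3*((3*(1/(4*√t)))*t) = 3*((3/(4*√t))*t) = 3*(3*√t/4) = 9*√t/4)
(-15 + f(1/2))*L = (-15 + 9*√(1/2)/4)*15 = (-15 + 9*√(½)/4)*15 = (-15 + 9*(√2/2)/4)*15 = (-15 + 9*√2/8)*15 = -225 + 135*√2/8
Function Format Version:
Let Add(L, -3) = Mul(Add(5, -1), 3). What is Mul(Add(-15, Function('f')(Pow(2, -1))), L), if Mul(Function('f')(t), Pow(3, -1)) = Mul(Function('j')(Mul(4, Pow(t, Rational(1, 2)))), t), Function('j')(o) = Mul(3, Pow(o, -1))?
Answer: Add(-225, Mul(Rational(135, 8), Pow(2, Rational(1, 2)))) ≈ -201.14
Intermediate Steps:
L = 15 (L = Add(3, Mul(Add(5, -1), 3)) = Add(3, Mul(4, 3)) = Add(3, 12) = 15)
Function('f')(t) = Mul(Rational(9, 4), Pow(t, Rational(1, 2))) (Function('f')(t) = Mul(3, Mul(Mul(3, Pow(Mul(4, Pow(t, Rational(1, 2))), -1)), t)) = Mul(3, Mul(Mul(3, Mul(Rational(1, 4), Pow(t, Rational(-1, 2)))), t)) = Mul(3, Mul(Mul(Rational(3, 4), Pow(t, Rational(-1, 2))), t)) = Mul(3, Mul(Rational(3, 4), Pow(t, Rational(1, 2)))) = Mul(Rational(9, 4), Pow(t, Rational(1, 2))))
Mul(Add(-15, Function('f')(Pow(2, -1))), L) = Mul(Add(-15, Mul(Rational(9, 4), Pow(Pow(2, -1), Rational(1, 2)))), 15) = Mul(Add(-15, Mul(Rational(9, 4), Pow(Rational(1, 2), Rational(1, 2)))), 15) = Mul(Add(-15, Mul(Rational(9, 4), Mul(Rational(1, 2), Pow(2, Rational(1, 2))))), 15) = Mul(Add(-15, Mul(Rational(9, 8), Pow(2, Rational(1, 2)))), 15) = Add(-225, Mul(Rational(135, 8), Pow(2, Rational(1, 2))))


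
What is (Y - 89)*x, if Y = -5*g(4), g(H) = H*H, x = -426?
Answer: 71994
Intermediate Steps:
g(H) = H**2
Y = -80 (Y = -5*4**2 = -5*16 = -80)
(Y - 89)*x = (-80 - 89)*(-426) = -169*(-426) = 71994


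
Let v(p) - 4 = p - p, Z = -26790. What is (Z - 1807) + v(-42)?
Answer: -28593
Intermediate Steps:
v(p) = 4 (v(p) = 4 + (p - p) = 4 + 0 = 4)
(Z - 1807) + v(-42) = (-26790 - 1807) + 4 = -28597 + 4 = -28593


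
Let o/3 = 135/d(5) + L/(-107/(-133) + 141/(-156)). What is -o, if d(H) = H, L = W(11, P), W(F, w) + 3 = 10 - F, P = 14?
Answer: -46213/229 ≈ -201.80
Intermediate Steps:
W(F, w) = 7 - F (W(F, w) = -3 + (10 - F) = 7 - F)
L = -4 (L = 7 - 1*11 = 7 - 11 = -4)
o = 46213/229 (o = 3*(135/5 - 4/(-107/(-133) + 141/(-156))) = 3*(135*(⅕) - 4/(-107*(-1/133) + 141*(-1/156))) = 3*(27 - 4/(107/133 - 47/52)) = 3*(27 - 4/(-687/6916)) = 3*(27 - 4*(-6916/687)) = 3*(27 + 27664/687) = 3*(46213/687) = 46213/229 ≈ 201.80)
-o = -1*46213/229 = -46213/229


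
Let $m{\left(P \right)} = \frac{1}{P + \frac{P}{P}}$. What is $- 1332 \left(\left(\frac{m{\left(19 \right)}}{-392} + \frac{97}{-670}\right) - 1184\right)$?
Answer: $\frac{41425708491}{26264} \approx 1.5773 \cdot 10^{6}$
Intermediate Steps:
$m{\left(P \right)} = \frac{1}{1 + P}$ ($m{\left(P \right)} = \frac{1}{P + 1} = \frac{1}{1 + P}$)
$- 1332 \left(\left(\frac{m{\left(19 \right)}}{-392} + \frac{97}{-670}\right) - 1184\right) = - 1332 \left(\left(\frac{1}{\left(1 + 19\right) \left(-392\right)} + \frac{97}{-670}\right) - 1184\right) = - 1332 \left(\left(\frac{1}{20} \left(- \frac{1}{392}\right) + 97 \left(- \frac{1}{670}\right)\right) - 1184\right) = - 1332 \left(\left(\frac{1}{20} \left(- \frac{1}{392}\right) - \frac{97}{670}\right) - 1184\right) = - 1332 \left(\left(- \frac{1}{7840} - \frac{97}{670}\right) - 1184\right) = - 1332 \left(- \frac{15223}{105056} - 1184\right) = \left(-1332\right) \left(- \frac{124401527}{105056}\right) = \frac{41425708491}{26264}$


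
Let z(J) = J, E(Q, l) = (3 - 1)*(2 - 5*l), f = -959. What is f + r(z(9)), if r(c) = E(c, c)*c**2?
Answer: -7925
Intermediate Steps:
E(Q, l) = 4 - 10*l (E(Q, l) = 2*(2 - 5*l) = 4 - 10*l)
r(c) = c**2*(4 - 10*c) (r(c) = (4 - 10*c)*c**2 = c**2*(4 - 10*c))
f + r(z(9)) = -959 + 9**2*(4 - 10*9) = -959 + 81*(4 - 90) = -959 + 81*(-86) = -959 - 6966 = -7925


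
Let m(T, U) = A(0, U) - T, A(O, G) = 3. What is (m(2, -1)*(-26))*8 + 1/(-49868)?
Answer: -10372545/49868 ≈ -208.00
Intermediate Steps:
m(T, U) = 3 - T
(m(2, -1)*(-26))*8 + 1/(-49868) = ((3 - 1*2)*(-26))*8 + 1/(-49868) = ((3 - 2)*(-26))*8 - 1/49868 = (1*(-26))*8 - 1/49868 = -26*8 - 1/49868 = -208 - 1/49868 = -10372545/49868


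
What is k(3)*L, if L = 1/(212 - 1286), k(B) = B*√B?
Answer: -√3/358 ≈ -0.0048381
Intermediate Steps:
k(B) = B^(3/2)
L = -1/1074 (L = 1/(-1074) = -1/1074 ≈ -0.00093110)
k(3)*L = 3^(3/2)*(-1/1074) = (3*√3)*(-1/1074) = -√3/358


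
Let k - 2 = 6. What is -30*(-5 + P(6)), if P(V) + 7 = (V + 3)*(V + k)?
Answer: -3420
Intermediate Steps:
k = 8 (k = 2 + 6 = 8)
P(V) = -7 + (3 + V)*(8 + V) (P(V) = -7 + (V + 3)*(V + 8) = -7 + (3 + V)*(8 + V))
-30*(-5 + P(6)) = -30*(-5 + (17 + 6² + 11*6)) = -30*(-5 + (17 + 36 + 66)) = -30*(-5 + 119) = -30*114 = -3420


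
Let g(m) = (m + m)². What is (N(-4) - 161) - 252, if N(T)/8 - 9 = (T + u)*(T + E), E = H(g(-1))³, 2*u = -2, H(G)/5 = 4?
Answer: -320181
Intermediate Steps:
g(m) = 4*m² (g(m) = (2*m)² = 4*m²)
H(G) = 20 (H(G) = 5*4 = 20)
u = -1 (u = (½)*(-2) = -1)
E = 8000 (E = 20³ = 8000)
N(T) = 72 + 8*(-1 + T)*(8000 + T) (N(T) = 72 + 8*((T - 1)*(T + 8000)) = 72 + 8*((-1 + T)*(8000 + T)) = 72 + 8*(-1 + T)*(8000 + T))
(N(-4) - 161) - 252 = ((-63928 + 8*(-4)² + 63992*(-4)) - 161) - 252 = ((-63928 + 8*16 - 255968) - 161) - 252 = ((-63928 + 128 - 255968) - 161) - 252 = (-319768 - 161) - 252 = -319929 - 252 = -320181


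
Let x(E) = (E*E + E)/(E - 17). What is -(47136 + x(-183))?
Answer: -4696947/100 ≈ -46970.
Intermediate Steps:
x(E) = (E + E**2)/(-17 + E) (x(E) = (E**2 + E)/(-17 + E) = (E + E**2)/(-17 + E))
-(47136 + x(-183)) = -(47136 - 183*(1 - 183)/(-17 - 183)) = -(47136 - 183*(-182)/(-200)) = -(47136 - 183*(-1/200)*(-182)) = -(47136 - 16653/100) = -1*4696947/100 = -4696947/100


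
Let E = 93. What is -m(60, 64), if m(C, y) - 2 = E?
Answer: -95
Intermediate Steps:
m(C, y) = 95 (m(C, y) = 2 + 93 = 95)
-m(60, 64) = -1*95 = -95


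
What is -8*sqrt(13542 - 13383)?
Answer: -8*sqrt(159) ≈ -100.88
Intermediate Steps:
-8*sqrt(13542 - 13383) = -8*sqrt(159)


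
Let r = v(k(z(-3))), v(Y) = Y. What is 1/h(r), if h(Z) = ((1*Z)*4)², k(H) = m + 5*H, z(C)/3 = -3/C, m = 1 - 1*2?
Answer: 1/3136 ≈ 0.00031888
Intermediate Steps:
m = -1 (m = 1 - 2 = -1)
z(C) = -9/C (z(C) = 3*(-3/C) = -9/C)
k(H) = -1 + 5*H
r = 14 (r = -1 + 5*(-9/(-3)) = -1 + 5*(-9*(-⅓)) = -1 + 5*3 = -1 + 15 = 14)
h(Z) = 16*Z² (h(Z) = (Z*4)² = (4*Z)² = 16*Z²)
1/h(r) = 1/(16*14²) = 1/(16*196) = 1/3136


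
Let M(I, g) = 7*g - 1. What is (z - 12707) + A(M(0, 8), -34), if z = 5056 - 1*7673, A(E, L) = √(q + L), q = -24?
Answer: -15324 + I*√58 ≈ -15324.0 + 7.6158*I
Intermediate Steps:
M(I, g) = -1 + 7*g
A(E, L) = √(-24 + L)
z = -2617 (z = 5056 - 7673 = -2617)
(z - 12707) + A(M(0, 8), -34) = (-2617 - 12707) + √(-24 - 34) = -15324 + √(-58) = -15324 + I*√58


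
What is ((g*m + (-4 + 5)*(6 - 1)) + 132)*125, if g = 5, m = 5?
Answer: 20250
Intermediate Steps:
((g*m + (-4 + 5)*(6 - 1)) + 132)*125 = ((5*5 + (-4 + 5)*(6 - 1)) + 132)*125 = ((25 + 1*5) + 132)*125 = ((25 + 5) + 132)*125 = (30 + 132)*125 = 162*125 = 20250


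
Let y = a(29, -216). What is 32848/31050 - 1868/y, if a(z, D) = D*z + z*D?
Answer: 2173709/1800900 ≈ 1.2070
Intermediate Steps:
a(z, D) = 2*D*z (a(z, D) = D*z + D*z = 2*D*z)
y = -12528 (y = 2*(-216)*29 = -12528)
32848/31050 - 1868/y = 32848/31050 - 1868/(-12528) = 32848*(1/31050) - 1868*(-1/12528) = 16424/15525 + 467/3132 = 2173709/1800900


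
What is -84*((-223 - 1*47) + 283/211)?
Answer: 4761708/211 ≈ 22567.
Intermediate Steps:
-84*((-223 - 1*47) + 283/211) = -84*((-223 - 47) + 283*(1/211)) = -84*(-270 + 283/211) = -84*(-56687/211) = 4761708/211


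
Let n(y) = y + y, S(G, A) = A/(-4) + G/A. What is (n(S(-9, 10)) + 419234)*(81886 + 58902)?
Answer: 295110795168/5 ≈ 5.9022e+10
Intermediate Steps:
S(G, A) = -A/4 + G/A (S(G, A) = A*(-1/4) + G/A = -A/4 + G/A)
n(y) = 2*y
(n(S(-9, 10)) + 419234)*(81886 + 58902) = (2*(-1/4*10 - 9/10) + 419234)*(81886 + 58902) = (2*(-5/2 - 9*1/10) + 419234)*140788 = (2*(-5/2 - 9/10) + 419234)*140788 = (2*(-17/5) + 419234)*140788 = (-34/5 + 419234)*140788 = (2096136/5)*140788 = 295110795168/5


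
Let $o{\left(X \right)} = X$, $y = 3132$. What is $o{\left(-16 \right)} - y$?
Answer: $-3148$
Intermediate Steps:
$o{\left(-16 \right)} - y = -16 - 3132 = -3148$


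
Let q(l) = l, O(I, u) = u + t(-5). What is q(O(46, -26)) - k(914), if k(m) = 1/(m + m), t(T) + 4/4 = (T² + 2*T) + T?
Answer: -31077/1828 ≈ -17.001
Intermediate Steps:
t(T) = -1 + T² + 3*T (t(T) = -1 + ((T² + 2*T) + T) = -1 + (T² + 3*T) = -1 + T² + 3*T)
O(I, u) = 9 + u (O(I, u) = u + (-1 + (-5)² + 3*(-5)) = u + (-1 + 25 - 15) = u + 9 = 9 + u)
k(m) = 1/(2*m)
q(O(46, -26)) - k(914) = (9 - 26) - 1/(2*914) = -17 - 1/(2*914) = -17 - 1*1/1828 = -17 - 1/1828 = -31077/1828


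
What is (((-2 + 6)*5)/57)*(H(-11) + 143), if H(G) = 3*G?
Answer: 2200/57 ≈ 38.596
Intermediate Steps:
(((-2 + 6)*5)/57)*(H(-11) + 143) = (((-2 + 6)*5)/57)*(3*(-11) + 143) = ((4*5)*(1/57))*(-33 + 143) = (20*(1/57))*110 = (20/57)*110 = 2200/57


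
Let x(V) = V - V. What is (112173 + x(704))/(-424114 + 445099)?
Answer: 37391/6995 ≈ 5.3454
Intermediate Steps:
x(V) = 0
(112173 + x(704))/(-424114 + 445099) = (112173 + 0)/(-424114 + 445099) = 112173/20985 = 112173*(1/20985) = 37391/6995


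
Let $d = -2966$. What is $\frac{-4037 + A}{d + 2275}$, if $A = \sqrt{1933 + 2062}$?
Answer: $\frac{4037}{691} - \frac{\sqrt{3995}}{691} \approx 5.7508$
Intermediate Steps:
$A = \sqrt{3995} \approx 63.206$
$\frac{-4037 + A}{d + 2275} = \frac{-4037 + \sqrt{3995}}{-2966 + 2275} = \frac{-4037 + \sqrt{3995}}{-691} = \left(-4037 + \sqrt{3995}\right) \left(- \frac{1}{691}\right) = \frac{4037}{691} - \frac{\sqrt{3995}}{691}$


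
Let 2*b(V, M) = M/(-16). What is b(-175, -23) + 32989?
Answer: 1055671/32 ≈ 32990.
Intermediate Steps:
b(V, M) = -M/32 (b(V, M) = (M/(-16))/2 = (M*(-1/16))/2 = (-M/16)/2 = -M/32)
b(-175, -23) + 32989 = -1/32*(-23) + 32989 = 23/32 + 32989 = 1055671/32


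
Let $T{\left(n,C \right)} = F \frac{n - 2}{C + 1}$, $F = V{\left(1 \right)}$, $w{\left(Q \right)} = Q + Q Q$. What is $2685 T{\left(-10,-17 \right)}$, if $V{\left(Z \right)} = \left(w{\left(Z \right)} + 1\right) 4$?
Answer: $24165$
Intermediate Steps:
$w{\left(Q \right)} = Q + Q^{2}$
$V{\left(Z \right)} = 4 + 4 Z \left(1 + Z\right)$ ($V{\left(Z \right)} = \left(Z \left(1 + Z\right) + 1\right) 4 = \left(1 + Z \left(1 + Z\right)\right) 4 = 4 + 4 Z \left(1 + Z\right)$)
$F = 12$ ($F = 4 + 4 \cdot 1 \left(1 + 1\right) = 4 + 4 \cdot 1 \cdot 2 = 4 + 8 = 12$)
$T{\left(n,C \right)} = \frac{12 \left(-2 + n\right)}{1 + C}$ ($T{\left(n,C \right)} = 12 \frac{n - 2}{C + 1} = 12 \frac{-2 + n}{1 + C} = \frac{12 \left(-2 + n\right)}{1 + C}$)
$2685 T{\left(-10,-17 \right)} = 2685 \frac{12 \left(-2 - 10\right)}{1 - 17} = 2685 \cdot 12 \frac{1}{-16} \left(-12\right) = 2685 \cdot 12 \left(- \frac{1}{16}\right) \left(-12\right) = 2685 \cdot 9 = 24165$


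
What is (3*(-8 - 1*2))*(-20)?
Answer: 600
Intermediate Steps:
(3*(-8 - 1*2))*(-20) = (3*(-8 - 2))*(-20) = (3*(-10))*(-20) = -30*(-20) = 600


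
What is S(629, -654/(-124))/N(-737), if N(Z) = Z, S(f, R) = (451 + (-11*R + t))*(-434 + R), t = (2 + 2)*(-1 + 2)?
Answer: 654238153/2833028 ≈ 230.93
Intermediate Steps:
t = 4 (t = 4*1 = 4)
S(f, R) = (-434 + R)*(455 - 11*R) (S(f, R) = (451 + (-11*R + 4))*(-434 + R) = (451 + (4 - 11*R))*(-434 + R) = (455 - 11*R)*(-434 + R) = (-434 + R)*(455 - 11*R))
S(629, -654/(-124))/N(-737) = (-197470 - 11*(-654/(-124))² + 5229*(-654/(-124)))/(-737) = (-197470 - 11*(-654*(-1/124))² + 5229*(-654*(-1/124)))*(-1/737) = (-197470 - 11*(327/62)² + 5229*(327/62))*(-1/737) = (-197470 - 11*106929/3844 + 1709883/62)*(-1/737) = (-197470 - 1176219/3844 + 1709883/62)*(-1/737) = -654238153/3844*(-1/737) = 654238153/2833028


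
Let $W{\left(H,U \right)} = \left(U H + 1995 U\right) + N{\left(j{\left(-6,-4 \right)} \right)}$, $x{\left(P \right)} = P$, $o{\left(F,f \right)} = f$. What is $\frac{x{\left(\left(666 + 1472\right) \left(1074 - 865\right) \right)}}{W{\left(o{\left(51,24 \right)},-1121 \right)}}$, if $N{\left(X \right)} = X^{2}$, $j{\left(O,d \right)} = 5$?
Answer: $- \frac{223421}{1131637} \approx -0.19743$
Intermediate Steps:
$W{\left(H,U \right)} = 25 + 1995 U + H U$ ($W{\left(H,U \right)} = \left(U H + 1995 U\right) + 5^{2} = \left(H U + 1995 U\right) + 25 = \left(1995 U + H U\right) + 25 = 25 + 1995 U + H U$)
$\frac{x{\left(\left(666 + 1472\right) \left(1074 - 865\right) \right)}}{W{\left(o{\left(51,24 \right)},-1121 \right)}} = \frac{\left(666 + 1472\right) \left(1074 - 865\right)}{25 + 1995 \left(-1121\right) + 24 \left(-1121\right)} = \frac{2138 \cdot 209}{25 - 2236395 - 26904} = \frac{446842}{-2263274} = 446842 \left(- \frac{1}{2263274}\right) = - \frac{223421}{1131637}$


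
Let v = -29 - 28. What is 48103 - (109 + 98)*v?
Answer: 59902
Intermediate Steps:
v = -57
48103 - (109 + 98)*v = 48103 - (109 + 98)*(-57) = 48103 - 207*(-57) = 48103 - 1*(-11799) = 48103 + 11799 = 59902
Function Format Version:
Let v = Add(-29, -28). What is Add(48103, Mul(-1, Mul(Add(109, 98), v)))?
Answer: 59902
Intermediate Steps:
v = -57
Add(48103, Mul(-1, Mul(Add(109, 98), v))) = Add(48103, Mul(-1, Mul(Add(109, 98), -57))) = Add(48103, Mul(-1, Mul(207, -57))) = Add(48103, Mul(-1, -11799)) = Add(48103, 11799) = 59902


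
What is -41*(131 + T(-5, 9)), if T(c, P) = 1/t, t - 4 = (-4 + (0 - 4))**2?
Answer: -365269/68 ≈ -5371.6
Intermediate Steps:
t = 68 (t = 4 + (-4 + (0 - 4))**2 = 4 + (-4 - 4)**2 = 4 + (-8)**2 = 4 + 64 = 68)
T(c, P) = 1/68
-41*(131 + T(-5, 9)) = -41*(131 + 1/68) = -41*8909/68 = -365269/68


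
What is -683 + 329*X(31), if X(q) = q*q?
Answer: 315486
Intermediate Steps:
X(q) = q**2
-683 + 329*X(31) = -683 + 329*31**2 = -683 + 329*961 = -683 + 316169 = 315486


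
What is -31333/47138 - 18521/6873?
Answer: -1088394607/323979474 ≈ -3.3595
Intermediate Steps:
-31333/47138 - 18521/6873 = -1088394607/323979474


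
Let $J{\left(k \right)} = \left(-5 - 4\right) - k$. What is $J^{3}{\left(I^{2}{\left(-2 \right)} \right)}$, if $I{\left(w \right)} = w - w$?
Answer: $-729$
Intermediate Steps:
$I{\left(w \right)} = 0$
$J{\left(k \right)} = -9 - k$
$J^{3}{\left(I^{2}{\left(-2 \right)} \right)} = \left(-9 - 0^{2}\right)^{3} = \left(-9 - 0\right)^{3} = \left(-9 + 0\right)^{3} = \left(-9\right)^{3} = -729$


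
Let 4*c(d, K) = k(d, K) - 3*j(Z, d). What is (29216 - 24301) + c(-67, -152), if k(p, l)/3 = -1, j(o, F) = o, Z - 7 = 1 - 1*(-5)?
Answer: 9809/2 ≈ 4904.5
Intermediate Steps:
Z = 13 (Z = 7 + (1 - 1*(-5)) = 7 + (1 + 5) = 7 + 6 = 13)
k(p, l) = -3 (k(p, l) = 3*(-1) = -3)
c(d, K) = -21/2 (c(d, K) = (-3 - 3*13)/4 = (-3 - 39)/4 = (1/4)*(-42) = -21/2)
(29216 - 24301) + c(-67, -152) = (29216 - 24301) - 21/2 = 4915 - 21/2 = 9809/2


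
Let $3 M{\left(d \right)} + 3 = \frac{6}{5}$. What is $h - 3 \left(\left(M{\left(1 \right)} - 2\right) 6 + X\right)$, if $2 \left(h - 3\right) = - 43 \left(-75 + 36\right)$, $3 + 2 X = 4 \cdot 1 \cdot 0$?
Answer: $\frac{4464}{5} \approx 892.8$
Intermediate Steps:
$M{\left(d \right)} = - \frac{3}{5}$ ($M{\left(d \right)} = -1 + \frac{6 \cdot \frac{1}{5}}{3} = -1 + \frac{1}{3} \cdot \frac{6}{5} = -1 + \frac{2}{5} = - \frac{3}{5}$)
$X = - \frac{3}{2}$ ($X = - \frac{3}{2} + \frac{4 \cdot 1 \cdot 0}{2} = - \frac{3}{2} + \frac{4 \cdot 0}{2} = - \frac{3}{2} + \frac{1}{2} \cdot 0 = - \frac{3}{2} + 0 = - \frac{3}{2} \approx -1.5$)
$h = \frac{1683}{2}$ ($h = 3 + \frac{\left(-43\right) \left(-75 + 36\right)}{2} = 3 + \frac{\left(-43\right) \left(-39\right)}{2} = 3 + \frac{1}{2} \cdot 1677 = 3 + \frac{1677}{2} = \frac{1683}{2} \approx 841.5$)
$h - 3 \left(\left(M{\left(1 \right)} - 2\right) 6 + X\right) = \frac{1683}{2} - 3 \left(\left(- \frac{3}{5} - 2\right) 6 - \frac{3}{2}\right) = \frac{1683}{2} - 3 \left(\left(- \frac{13}{5}\right) 6 - \frac{3}{2}\right) = \frac{1683}{2} - 3 \left(- \frac{78}{5} - \frac{3}{2}\right) = \frac{1683}{2} - - \frac{513}{10} = \frac{1683}{2} + \frac{513}{10} = \frac{4464}{5}$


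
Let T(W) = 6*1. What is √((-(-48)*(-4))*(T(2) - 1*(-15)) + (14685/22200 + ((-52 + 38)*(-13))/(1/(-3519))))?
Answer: I*√352922361770/740 ≈ 802.8*I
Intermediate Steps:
T(W) = 6
√((-(-48)*(-4))*(T(2) - 1*(-15)) + (14685/22200 + ((-52 + 38)*(-13))/(1/(-3519)))) = √((-(-48)*(-4))*(6 - 1*(-15)) + (14685/22200 + ((-52 + 38)*(-13))/(1/(-3519)))) = √((-8*24)*(6 + 15) + (14685*(1/22200) + (-14*(-13))/(-1/3519))) = √(-192*21 + (979/1480 + 182*(-3519))) = √(-4032 + (979/1480 - 640458)) = √(-4032 - 947876861/1480) = √(-953844221/1480) = I*√352922361770/740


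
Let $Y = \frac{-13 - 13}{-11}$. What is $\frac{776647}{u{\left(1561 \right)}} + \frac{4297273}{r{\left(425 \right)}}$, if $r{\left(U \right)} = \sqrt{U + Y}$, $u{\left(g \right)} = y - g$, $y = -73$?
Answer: $- \frac{776647}{1634} + \frac{4297273 \sqrt{51711}}{4701} \approx 2.074 \cdot 10^{5}$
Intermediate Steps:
$Y = \frac{26}{11}$ ($Y = \left(- \frac{1}{11}\right) \left(-26\right) = \frac{26}{11} \approx 2.3636$)
$u{\left(g \right)} = -73 - g$
$r{\left(U \right)} = \sqrt{\frac{26}{11} + U}$ ($r{\left(U \right)} = \sqrt{U + \frac{26}{11}} = \sqrt{\frac{26}{11} + U}$)
$\frac{776647}{u{\left(1561 \right)}} + \frac{4297273}{r{\left(425 \right)}} = \frac{776647}{-73 - 1561} + \frac{4297273}{\frac{1}{11} \sqrt{286 + 121 \cdot 425}} = \frac{776647}{-73 - 1561} + \frac{4297273}{\frac{1}{11} \sqrt{286 + 51425}} = \frac{776647}{-1634} + \frac{4297273}{\frac{1}{11} \sqrt{51711}} = 776647 \left(- \frac{1}{1634}\right) + 4297273 \frac{\sqrt{51711}}{4701} = - \frac{776647}{1634} + \frac{4297273 \sqrt{51711}}{4701}$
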